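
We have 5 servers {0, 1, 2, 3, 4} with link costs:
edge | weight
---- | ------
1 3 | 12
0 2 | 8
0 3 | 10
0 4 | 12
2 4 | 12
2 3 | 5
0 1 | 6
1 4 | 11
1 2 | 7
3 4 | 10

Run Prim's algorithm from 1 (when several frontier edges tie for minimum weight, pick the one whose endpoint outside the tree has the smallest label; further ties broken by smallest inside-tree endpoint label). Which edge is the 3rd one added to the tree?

Prim's algorithm from 1:
Step 1: cheapest edge leaving the tree is 0 1 (6); add 0.
Step 2: cheapest edge leaving the tree is 1 2 (7); add 2.
Step 3: cheapest edge leaving the tree is 2 3 (5); add 3.
Step 4: cheapest edge leaving the tree is 3 4 (10); add 4.
The 3rd edge added is 2 3.

2-3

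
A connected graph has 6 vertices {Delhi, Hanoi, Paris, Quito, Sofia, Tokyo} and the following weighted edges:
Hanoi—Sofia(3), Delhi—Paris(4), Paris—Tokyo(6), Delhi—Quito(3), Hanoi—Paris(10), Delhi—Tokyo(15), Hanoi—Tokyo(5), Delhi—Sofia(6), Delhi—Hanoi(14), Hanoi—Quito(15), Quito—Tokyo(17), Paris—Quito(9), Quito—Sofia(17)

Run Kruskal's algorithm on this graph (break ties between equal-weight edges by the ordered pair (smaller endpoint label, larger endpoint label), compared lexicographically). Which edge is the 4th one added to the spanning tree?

Hanoi-Tokyo

Kruskal's algorithm — process edges by increasing weight (ties by edge label):
Delhi—Quito (3): add. Components now {Delhi,Quito} {Tokyo} {Hanoi} {Paris} {Sofia}
Hanoi—Sofia (3): add. Components now {Delhi,Quito} {Tokyo} {Hanoi,Sofia} {Paris}
Delhi—Paris (4): add. Components now {Delhi,Paris,Quito} {Tokyo} {Hanoi,Sofia}
Hanoi—Tokyo (5): add. Components now {Delhi,Paris,Quito} {Hanoi,Sofia,Tokyo}
Delhi—Sofia (6): add. Components now {Delhi,Hanoi,Paris,Quito,Sofia,Tokyo}
The 4th edge added is Hanoi—Tokyo.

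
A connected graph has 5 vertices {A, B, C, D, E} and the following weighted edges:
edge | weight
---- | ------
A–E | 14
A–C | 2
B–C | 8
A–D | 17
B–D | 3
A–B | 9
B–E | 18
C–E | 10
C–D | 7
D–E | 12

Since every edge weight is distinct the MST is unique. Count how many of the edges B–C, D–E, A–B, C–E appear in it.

1

Kruskal: consider edges lightest-first.
A–C (2): add — endpoints in different components.
B–D (3): add — endpoints in different components.
C–D (7): add — endpoints in different components.
B–C (8): skip — B and C already connected.
A–B (9): skip — A and B already connected.
C–E (10): add — endpoints in different components.
MST edge set: {A–C, B–D, C–D, C–E}.
Of the listed edges, {C–E} are in the MST → 1.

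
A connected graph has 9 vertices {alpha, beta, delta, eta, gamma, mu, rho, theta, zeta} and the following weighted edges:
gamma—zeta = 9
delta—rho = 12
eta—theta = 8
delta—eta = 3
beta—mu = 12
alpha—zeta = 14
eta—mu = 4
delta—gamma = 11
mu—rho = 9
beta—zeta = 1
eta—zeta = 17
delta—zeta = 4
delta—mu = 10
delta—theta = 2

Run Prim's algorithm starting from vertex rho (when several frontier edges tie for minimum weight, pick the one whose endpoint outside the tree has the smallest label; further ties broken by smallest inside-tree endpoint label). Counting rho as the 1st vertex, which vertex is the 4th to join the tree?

delta

Prim, starting at rho.
Step 1: frontier [mu—rho 9, delta—rho 12] → take mu—rho (9); add mu.
Step 2: frontier [eta—mu 4, delta—mu 10, beta—mu 12, delta—rho 12] → take eta—mu (4); add eta.
Step 3: frontier [delta—eta 3, eta—theta 8, eta—zeta 17, delta—mu 10, beta—mu 12, delta—rho 12] → take delta—eta (3); add delta.
Step 4: frontier [delta—theta 2, delta—zeta 4, delta—gamma 11, eta—theta 8, eta—zeta 17, beta—mu 12] → take delta—theta (2); add theta.
Step 5: frontier [delta—zeta 4, delta—gamma 11, eta—zeta 17, beta—mu 12] → take delta—zeta (4); add zeta.
Step 6: frontier [delta—gamma 11, beta—mu 12, beta—zeta 1, gamma—zeta 9, alpha—zeta 14] → take beta—zeta (1); add beta.
Step 7: frontier [delta—gamma 11, gamma—zeta 9, alpha—zeta 14] → take gamma—zeta (9); add gamma.
Step 8: frontier [alpha—zeta 14] → take alpha—zeta (14); add alpha.
Vertex order: rho, mu, eta, delta, theta, zeta, beta, gamma, alpha. The 4th vertex is delta.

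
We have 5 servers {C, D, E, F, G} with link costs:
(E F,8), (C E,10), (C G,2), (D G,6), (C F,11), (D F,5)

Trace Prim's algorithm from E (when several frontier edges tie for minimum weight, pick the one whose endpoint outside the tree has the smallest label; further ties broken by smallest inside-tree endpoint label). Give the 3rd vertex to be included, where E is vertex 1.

D

Prim's algorithm from E:
Step 1: cheapest edge leaving the tree is E F (8); add F.
Step 2: cheapest edge leaving the tree is D F (5); add D.
Step 3: cheapest edge leaving the tree is D G (6); add G.
Step 4: cheapest edge leaving the tree is C G (2); add C.
Vertex order: E, F, D, G, C. The 3rd vertex is D.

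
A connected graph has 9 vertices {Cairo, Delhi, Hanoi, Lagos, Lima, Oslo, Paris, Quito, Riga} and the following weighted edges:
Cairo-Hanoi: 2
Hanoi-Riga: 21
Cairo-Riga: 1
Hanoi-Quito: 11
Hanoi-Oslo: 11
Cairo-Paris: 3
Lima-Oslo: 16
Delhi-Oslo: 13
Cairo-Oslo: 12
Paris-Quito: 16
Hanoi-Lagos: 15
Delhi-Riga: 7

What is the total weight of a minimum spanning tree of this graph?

66

Prim, starting at Oslo.
Step 1: cheapest edge leaving the tree is Hanoi-Oslo (11); add Hanoi.
Step 2: cheapest edge leaving the tree is Cairo-Hanoi (2); add Cairo.
Step 3: cheapest edge leaving the tree is Cairo-Riga (1); add Riga.
Step 4: cheapest edge leaving the tree is Cairo-Paris (3); add Paris.
Step 5: cheapest edge leaving the tree is Delhi-Riga (7); add Delhi.
Step 6: cheapest edge leaving the tree is Hanoi-Quito (11); add Quito.
Step 7: cheapest edge leaving the tree is Hanoi-Lagos (15); add Lagos.
Step 8: cheapest edge leaving the tree is Lima-Oslo (16); add Lima.
MST edges: Hanoi-Oslo, Cairo-Hanoi, Cairo-Riga, Cairo-Paris, Delhi-Riga, Hanoi-Quito, Hanoi-Lagos, Lima-Oslo; total weight 11+2+1+3+7+11+15+16 = 66.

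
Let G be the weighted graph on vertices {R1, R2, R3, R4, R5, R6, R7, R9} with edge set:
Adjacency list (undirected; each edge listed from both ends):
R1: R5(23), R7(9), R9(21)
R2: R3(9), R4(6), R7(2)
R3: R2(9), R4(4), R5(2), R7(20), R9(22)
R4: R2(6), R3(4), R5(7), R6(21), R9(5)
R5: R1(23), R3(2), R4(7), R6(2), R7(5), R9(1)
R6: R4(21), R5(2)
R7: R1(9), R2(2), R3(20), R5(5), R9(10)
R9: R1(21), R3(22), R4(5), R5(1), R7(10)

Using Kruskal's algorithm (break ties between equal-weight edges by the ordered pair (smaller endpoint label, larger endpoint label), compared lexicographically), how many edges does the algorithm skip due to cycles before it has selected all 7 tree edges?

Sort edges by weight, then run Kruskal:
R5—R9 (1): add — endpoints in different components.
R2—R7 (2): add — endpoints in different components.
R3—R5 (2): add — endpoints in different components.
R5—R6 (2): add — endpoints in different components.
R3—R4 (4): add — endpoints in different components.
R4—R9 (5): skip — R4 and R9 already connected.
R5—R7 (5): add — endpoints in different components.
R2—R4 (6): skip — R4 and R2 already connected.
R4—R5 (7): skip — R4 and R5 already connected.
R1—R7 (9): add — endpoints in different components.
Edges rejected before the tree was complete: 3.

3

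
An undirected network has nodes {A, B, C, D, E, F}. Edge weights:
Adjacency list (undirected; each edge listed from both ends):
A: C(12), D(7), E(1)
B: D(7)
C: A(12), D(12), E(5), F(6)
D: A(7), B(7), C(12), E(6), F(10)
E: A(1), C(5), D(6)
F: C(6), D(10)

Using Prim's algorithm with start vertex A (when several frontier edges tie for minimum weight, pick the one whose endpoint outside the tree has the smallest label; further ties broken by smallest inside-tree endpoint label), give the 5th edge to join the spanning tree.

B-D

Prim, starting at A.
Step 1: frontier [A-E 1, A-D 7, A-C 12] → take A-E (1); add E.
Step 2: frontier [A-D 7, A-C 12, C-E 5, D-E 6] → take C-E (5); add C.
Step 3: frontier [A-D 7, C-F 6, C-D 12, D-E 6] → take D-E (6); add D.
Step 4: frontier [C-F 6, B-D 7, D-F 10] → take C-F (6); add F.
Step 5: frontier [B-D 7] → take B-D (7); add B.
The 5th edge added is B-D.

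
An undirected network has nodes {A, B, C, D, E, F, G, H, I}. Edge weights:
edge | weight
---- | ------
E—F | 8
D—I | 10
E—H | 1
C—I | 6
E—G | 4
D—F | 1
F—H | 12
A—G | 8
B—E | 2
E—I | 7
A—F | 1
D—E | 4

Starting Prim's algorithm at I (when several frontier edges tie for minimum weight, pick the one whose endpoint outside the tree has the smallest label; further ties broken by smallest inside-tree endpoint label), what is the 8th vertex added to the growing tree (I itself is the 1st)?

A

Grow the tree from I using Prim:
Step 1: frontier [C—I 6, E—I 7, D—I 10] → take C—I (6); add C.
Step 2: frontier [E—I 7, D—I 10] → take E—I (7); add E.
Step 3: frontier [E—H 1, B—E 2, D—E 4, E—G 4, E—F 8, D—I 10] → take E—H (1); add H.
Step 4: frontier [B—E 2, D—E 4, E—G 4, E—F 8, F—H 12, D—I 10] → take B—E (2); add B.
Step 5: frontier [D—E 4, E—G 4, E—F 8, F—H 12, D—I 10] → take D—E (4); add D.
Step 6: frontier [D—F 1, E—G 4, E—F 8, F—H 12] → take D—F (1); add F.
Step 7: frontier [E—G 4, A—F 1] → take A—F (1); add A.
Step 8: frontier [A—G 8, E—G 4] → take E—G (4); add G.
Vertex order: I, C, E, H, B, D, F, A, G. The 8th vertex is A.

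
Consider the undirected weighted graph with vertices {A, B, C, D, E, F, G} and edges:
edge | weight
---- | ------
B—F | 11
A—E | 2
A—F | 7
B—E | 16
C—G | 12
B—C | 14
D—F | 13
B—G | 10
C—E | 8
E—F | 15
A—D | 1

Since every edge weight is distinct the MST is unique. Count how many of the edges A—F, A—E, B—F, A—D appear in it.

Sort edges by weight, then run Kruskal:
A—D (1): add. Components now {A,D} {B} {C} {E} {F} {G}
A—E (2): add. Components now {A,D,E} {B} {C} {F} {G}
A—F (7): add. Components now {A,D,E,F} {B} {C} {G}
C—E (8): add. Components now {A,C,D,E,F} {B} {G}
B—G (10): add. Components now {A,C,D,E,F} {B,G}
B—F (11): add. Components now {A,B,C,D,E,F,G}
MST edge set: {A—D, A—E, A—F, C—E, B—G, B—F}.
Of the listed edges, {A—F, A—E, B—F, A—D} are in the MST → 4.

4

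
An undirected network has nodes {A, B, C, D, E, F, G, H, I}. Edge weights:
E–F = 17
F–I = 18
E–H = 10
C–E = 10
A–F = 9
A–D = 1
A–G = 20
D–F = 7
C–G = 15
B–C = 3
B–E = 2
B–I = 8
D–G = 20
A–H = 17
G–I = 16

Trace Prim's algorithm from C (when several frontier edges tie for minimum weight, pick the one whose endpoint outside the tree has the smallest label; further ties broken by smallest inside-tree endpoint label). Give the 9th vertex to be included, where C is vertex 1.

F

Grow the tree from C using Prim:
Step 1: cheapest edge leaving the tree is B–C (3); add B.
Step 2: cheapest edge leaving the tree is B–E (2); add E.
Step 3: cheapest edge leaving the tree is B–I (8); add I.
Step 4: cheapest edge leaving the tree is E–H (10); add H.
Step 5: cheapest edge leaving the tree is C–G (15); add G.
Step 6: cheapest edge leaving the tree is A–H (17); add A.
Step 7: cheapest edge leaving the tree is A–D (1); add D.
Step 8: cheapest edge leaving the tree is D–F (7); add F.
Vertex order: C, B, E, I, H, G, A, D, F. The 9th vertex is F.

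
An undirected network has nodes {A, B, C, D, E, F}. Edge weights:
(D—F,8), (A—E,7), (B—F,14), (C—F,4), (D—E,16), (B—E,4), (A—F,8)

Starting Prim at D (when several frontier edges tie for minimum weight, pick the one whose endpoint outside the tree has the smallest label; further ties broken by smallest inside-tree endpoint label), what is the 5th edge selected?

B-E

Prim, starting at D.
Step 1: frontier [D—F 8, D—E 16] → take D—F (8); add F.
Step 2: frontier [D—E 16, C—F 4, A—F 8, B—F 14] → take C—F (4); add C.
Step 3: frontier [D—E 16, A—F 8, B—F 14] → take A—F (8); add A.
Step 4: frontier [A—E 7, D—E 16, B—F 14] → take A—E (7); add E.
Step 5: frontier [B—E 4, B—F 14] → take B—E (4); add B.
The 5th edge added is B—E.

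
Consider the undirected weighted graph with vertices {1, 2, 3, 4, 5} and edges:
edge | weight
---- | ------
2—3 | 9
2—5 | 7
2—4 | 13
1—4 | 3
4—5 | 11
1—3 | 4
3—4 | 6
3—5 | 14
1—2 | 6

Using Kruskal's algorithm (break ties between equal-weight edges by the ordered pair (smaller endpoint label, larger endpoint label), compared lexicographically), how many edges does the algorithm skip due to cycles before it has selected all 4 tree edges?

Kruskal's algorithm — process edges by increasing weight (ties by edge label):
1—4 (3): add — endpoints in different components.
1—3 (4): add — endpoints in different components.
1—2 (6): add — endpoints in different components.
3—4 (6): skip — 3 and 4 already connected.
2—5 (7): add — endpoints in different components.
Edges rejected before the tree was complete: 1.

1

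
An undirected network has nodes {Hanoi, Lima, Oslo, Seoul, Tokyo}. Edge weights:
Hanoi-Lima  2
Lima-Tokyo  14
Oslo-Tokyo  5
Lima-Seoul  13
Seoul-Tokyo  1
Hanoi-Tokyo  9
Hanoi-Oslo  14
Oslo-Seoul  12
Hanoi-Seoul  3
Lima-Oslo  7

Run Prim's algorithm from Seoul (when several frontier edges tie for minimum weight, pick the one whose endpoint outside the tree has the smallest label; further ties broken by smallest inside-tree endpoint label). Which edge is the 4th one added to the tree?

Prim, starting at Seoul.
Step 1: frontier [Seoul-Tokyo 1, Hanoi-Seoul 3, Oslo-Seoul 12, Lima-Seoul 13] → take Seoul-Tokyo (1); add Tokyo.
Step 2: frontier [Hanoi-Seoul 3, Oslo-Seoul 12, Lima-Seoul 13, Oslo-Tokyo 5, Hanoi-Tokyo 9, Lima-Tokyo 14] → take Hanoi-Seoul (3); add Hanoi.
Step 3: frontier [Hanoi-Lima 2, Hanoi-Oslo 14, Oslo-Seoul 12, Lima-Seoul 13, Oslo-Tokyo 5, Lima-Tokyo 14] → take Hanoi-Lima (2); add Lima.
Step 4: frontier [Hanoi-Oslo 14, Lima-Oslo 7, Oslo-Seoul 12, Oslo-Tokyo 5] → take Oslo-Tokyo (5); add Oslo.
The 4th edge added is Oslo-Tokyo.

Oslo-Tokyo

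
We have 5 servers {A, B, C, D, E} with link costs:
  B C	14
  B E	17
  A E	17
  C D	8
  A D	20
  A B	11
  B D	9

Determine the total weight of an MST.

45

Prim's algorithm from C:
Step 1: frontier [C D 8, B C 14] → take C D (8); add D.
Step 2: frontier [B C 14, B D 9, A D 20] → take B D (9); add B.
Step 3: frontier [A B 11, B E 17, A D 20] → take A B (11); add A.
Step 4: frontier [A E 17, B E 17] → take A E (17); add E.
MST edges: C D, B D, A B, A E; total weight 8+9+11+17 = 45.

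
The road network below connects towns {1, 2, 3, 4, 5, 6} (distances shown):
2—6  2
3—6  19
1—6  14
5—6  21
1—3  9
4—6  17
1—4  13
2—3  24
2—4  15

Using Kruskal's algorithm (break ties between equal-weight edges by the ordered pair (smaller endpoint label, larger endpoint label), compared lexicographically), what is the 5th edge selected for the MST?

5-6

Kruskal: consider edges lightest-first.
2—6 (2): add. Components now {1} {2,6} {3} {4} {5}
1—3 (9): add. Components now {1,3} {2,6} {4} {5}
1—4 (13): add. Components now {1,3,4} {2,6} {5}
1—6 (14): add. Components now {1,2,3,4,6} {5}
2—4 (15): skip — 2 and 4 already connected.
4—6 (17): skip — 4 and 6 already connected.
3—6 (19): skip — 3 and 6 already connected.
5—6 (21): add. Components now {1,2,3,4,5,6}
The 5th edge added is 5—6.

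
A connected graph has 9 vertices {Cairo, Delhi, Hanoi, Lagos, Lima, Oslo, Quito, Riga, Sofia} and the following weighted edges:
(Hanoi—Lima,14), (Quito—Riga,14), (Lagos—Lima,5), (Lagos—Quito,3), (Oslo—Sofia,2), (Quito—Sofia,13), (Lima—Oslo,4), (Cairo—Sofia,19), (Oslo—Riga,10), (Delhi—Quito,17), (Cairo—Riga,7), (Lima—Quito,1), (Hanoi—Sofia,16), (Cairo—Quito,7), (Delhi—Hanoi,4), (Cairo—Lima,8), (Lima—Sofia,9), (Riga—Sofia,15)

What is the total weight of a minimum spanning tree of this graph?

Grow the tree from Lagos using Prim:
Step 1: cheapest edge leaving the tree is Lagos—Quito (3); add Quito.
Step 2: cheapest edge leaving the tree is Lima—Quito (1); add Lima.
Step 3: cheapest edge leaving the tree is Lima—Oslo (4); add Oslo.
Step 4: cheapest edge leaving the tree is Oslo—Sofia (2); add Sofia.
Step 5: cheapest edge leaving the tree is Cairo—Quito (7); add Cairo.
Step 6: cheapest edge leaving the tree is Cairo—Riga (7); add Riga.
Step 7: cheapest edge leaving the tree is Hanoi—Lima (14); add Hanoi.
Step 8: cheapest edge leaving the tree is Delhi—Hanoi (4); add Delhi.
MST edges: Lagos—Quito, Lima—Quito, Lima—Oslo, Oslo—Sofia, Cairo—Quito, Cairo—Riga, Hanoi—Lima, Delhi—Hanoi; total weight 3+1+4+2+7+7+14+4 = 42.

42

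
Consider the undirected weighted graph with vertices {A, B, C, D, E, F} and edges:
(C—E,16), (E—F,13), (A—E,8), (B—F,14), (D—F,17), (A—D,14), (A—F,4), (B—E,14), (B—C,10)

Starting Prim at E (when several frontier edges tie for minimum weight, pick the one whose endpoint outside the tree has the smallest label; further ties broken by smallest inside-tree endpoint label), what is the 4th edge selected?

Grow the tree from E using Prim:
Step 1: cheapest edge leaving the tree is A—E (8); add A.
Step 2: cheapest edge leaving the tree is A—F (4); add F.
Step 3: cheapest edge leaving the tree is B—E (14); add B.
Step 4: cheapest edge leaving the tree is B—C (10); add C.
Step 5: cheapest edge leaving the tree is A—D (14); add D.
The 4th edge added is B—C.

B-C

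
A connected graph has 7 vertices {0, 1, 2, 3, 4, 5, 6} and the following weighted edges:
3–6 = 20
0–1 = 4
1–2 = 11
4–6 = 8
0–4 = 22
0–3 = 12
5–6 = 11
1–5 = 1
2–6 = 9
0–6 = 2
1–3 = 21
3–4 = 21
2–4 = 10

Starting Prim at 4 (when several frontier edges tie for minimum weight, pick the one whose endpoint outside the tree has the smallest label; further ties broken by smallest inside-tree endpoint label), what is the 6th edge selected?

Prim's algorithm from 4:
Step 1: cheapest edge leaving the tree is 4–6 (8); add 6.
Step 2: cheapest edge leaving the tree is 0–6 (2); add 0.
Step 3: cheapest edge leaving the tree is 0–1 (4); add 1.
Step 4: cheapest edge leaving the tree is 1–5 (1); add 5.
Step 5: cheapest edge leaving the tree is 2–6 (9); add 2.
Step 6: cheapest edge leaving the tree is 0–3 (12); add 3.
The 6th edge added is 0–3.

0-3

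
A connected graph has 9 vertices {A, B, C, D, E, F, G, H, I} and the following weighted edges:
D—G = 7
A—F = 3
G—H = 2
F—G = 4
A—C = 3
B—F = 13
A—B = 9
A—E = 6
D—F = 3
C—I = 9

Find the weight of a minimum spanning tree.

Kruskal: consider edges lightest-first.
G—H (2): add — endpoints in different components.
A—C (3): add — endpoints in different components.
A—F (3): add — endpoints in different components.
D—F (3): add — endpoints in different components.
F—G (4): add — endpoints in different components.
A—E (6): add — endpoints in different components.
D—G (7): skip — D and G already connected.
A—B (9): add — endpoints in different components.
C—I (9): add — endpoints in different components.
MST edges: G—H, A—C, A—F, D—F, F—G, A—E, A—B, C—I; total weight 2+3+3+3+4+6+9+9 = 39.

39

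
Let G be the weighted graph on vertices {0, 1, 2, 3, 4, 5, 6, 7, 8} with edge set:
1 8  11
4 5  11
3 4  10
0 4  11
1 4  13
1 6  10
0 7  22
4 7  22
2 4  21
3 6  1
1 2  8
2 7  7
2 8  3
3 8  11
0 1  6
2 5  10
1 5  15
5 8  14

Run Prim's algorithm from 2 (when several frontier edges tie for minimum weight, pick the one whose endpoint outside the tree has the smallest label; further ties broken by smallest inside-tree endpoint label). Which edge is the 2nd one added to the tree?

2-7

Prim, starting at 2.
Step 1: cheapest edge leaving the tree is 2 8 (3); add 8.
Step 2: cheapest edge leaving the tree is 2 7 (7); add 7.
Step 3: cheapest edge leaving the tree is 1 2 (8); add 1.
Step 4: cheapest edge leaving the tree is 0 1 (6); add 0.
Step 5: cheapest edge leaving the tree is 2 5 (10); add 5.
Step 6: cheapest edge leaving the tree is 1 6 (10); add 6.
Step 7: cheapest edge leaving the tree is 3 6 (1); add 3.
Step 8: cheapest edge leaving the tree is 3 4 (10); add 4.
The 2nd edge added is 2 7.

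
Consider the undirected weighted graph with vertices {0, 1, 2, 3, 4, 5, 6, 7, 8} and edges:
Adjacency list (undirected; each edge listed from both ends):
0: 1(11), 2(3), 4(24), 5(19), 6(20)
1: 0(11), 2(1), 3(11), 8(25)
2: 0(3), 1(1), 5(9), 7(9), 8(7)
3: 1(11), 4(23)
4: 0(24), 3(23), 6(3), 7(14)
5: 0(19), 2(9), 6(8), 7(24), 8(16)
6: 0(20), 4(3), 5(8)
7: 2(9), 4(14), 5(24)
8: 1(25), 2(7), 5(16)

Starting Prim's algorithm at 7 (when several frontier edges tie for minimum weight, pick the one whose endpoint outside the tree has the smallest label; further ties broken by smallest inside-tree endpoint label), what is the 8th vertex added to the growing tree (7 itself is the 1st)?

Prim's algorithm from 7:
Step 1: cheapest edge leaving the tree is 2 7 (9); add 2.
Step 2: cheapest edge leaving the tree is 1 2 (1); add 1.
Step 3: cheapest edge leaving the tree is 0 2 (3); add 0.
Step 4: cheapest edge leaving the tree is 2 8 (7); add 8.
Step 5: cheapest edge leaving the tree is 2 5 (9); add 5.
Step 6: cheapest edge leaving the tree is 5 6 (8); add 6.
Step 7: cheapest edge leaving the tree is 4 6 (3); add 4.
Step 8: cheapest edge leaving the tree is 1 3 (11); add 3.
Vertex order: 7, 2, 1, 0, 8, 5, 6, 4, 3. The 8th vertex is 4.

4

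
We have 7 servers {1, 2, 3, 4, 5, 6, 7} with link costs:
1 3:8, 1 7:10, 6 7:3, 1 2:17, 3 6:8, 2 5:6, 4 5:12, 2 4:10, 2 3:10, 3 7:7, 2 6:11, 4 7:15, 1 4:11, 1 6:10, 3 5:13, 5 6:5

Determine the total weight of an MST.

39

Kruskal: consider edges lightest-first.
6 7 (3): add. Components now {1} {2} {3} {4} {5} {6,7}
5 6 (5): add. Components now {1} {2} {3} {4} {5,6,7}
2 5 (6): add. Components now {1} {2,5,6,7} {3} {4}
3 7 (7): add. Components now {1} {2,3,5,6,7} {4}
1 3 (8): add. Components now {1,2,3,5,6,7} {4}
3 6 (8): skip — 3 and 6 already connected.
1 6 (10): skip — 1 and 6 already connected.
1 7 (10): skip — 1 and 7 already connected.
2 3 (10): skip — 2 and 3 already connected.
2 4 (10): add. Components now {1,2,3,4,5,6,7}
MST edges: 6 7, 5 6, 2 5, 3 7, 1 3, 2 4; total weight 3+5+6+7+8+10 = 39.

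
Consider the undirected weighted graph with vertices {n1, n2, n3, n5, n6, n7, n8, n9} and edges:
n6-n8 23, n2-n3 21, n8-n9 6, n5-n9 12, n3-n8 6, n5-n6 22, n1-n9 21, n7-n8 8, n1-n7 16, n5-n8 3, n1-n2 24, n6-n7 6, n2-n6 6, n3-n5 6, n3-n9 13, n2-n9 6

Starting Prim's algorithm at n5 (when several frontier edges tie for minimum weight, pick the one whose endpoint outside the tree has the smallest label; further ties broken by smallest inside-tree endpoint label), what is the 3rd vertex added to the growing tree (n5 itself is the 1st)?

Prim, starting at n5.
Step 1: cheapest edge leaving the tree is n5-n8 (3); add n8.
Step 2: cheapest edge leaving the tree is n3-n5 (6); add n3.
Step 3: cheapest edge leaving the tree is n8-n9 (6); add n9.
Step 4: cheapest edge leaving the tree is n2-n9 (6); add n2.
Step 5: cheapest edge leaving the tree is n2-n6 (6); add n6.
Step 6: cheapest edge leaving the tree is n6-n7 (6); add n7.
Step 7: cheapest edge leaving the tree is n1-n7 (16); add n1.
Vertex order: n5, n8, n3, n9, n2, n6, n7, n1. The 3rd vertex is n3.

n3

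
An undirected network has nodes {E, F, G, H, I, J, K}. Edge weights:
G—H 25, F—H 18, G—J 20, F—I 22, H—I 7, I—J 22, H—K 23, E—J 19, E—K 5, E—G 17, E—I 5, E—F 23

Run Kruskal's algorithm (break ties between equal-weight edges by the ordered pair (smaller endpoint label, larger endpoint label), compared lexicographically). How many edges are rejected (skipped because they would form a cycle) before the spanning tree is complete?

Kruskal: consider edges lightest-first.
E—I (5): add — endpoints in different components.
E—K (5): add — endpoints in different components.
H—I (7): add — endpoints in different components.
E—G (17): add — endpoints in different components.
F—H (18): add — endpoints in different components.
E—J (19): add — endpoints in different components.
Edges rejected before the tree was complete: 0.

0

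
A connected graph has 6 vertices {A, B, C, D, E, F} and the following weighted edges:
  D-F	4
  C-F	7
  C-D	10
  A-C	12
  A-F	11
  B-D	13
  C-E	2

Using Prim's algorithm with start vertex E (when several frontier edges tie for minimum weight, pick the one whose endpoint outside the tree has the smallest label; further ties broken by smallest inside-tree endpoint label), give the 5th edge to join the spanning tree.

B-D

Prim's algorithm from E:
Step 1: frontier [C-E 2] → take C-E (2); add C.
Step 2: frontier [C-F 7, C-D 10, A-C 12] → take C-F (7); add F.
Step 3: frontier [C-D 10, A-C 12, D-F 4, A-F 11] → take D-F (4); add D.
Step 4: frontier [A-C 12, B-D 13, A-F 11] → take A-F (11); add A.
Step 5: frontier [B-D 13] → take B-D (13); add B.
The 5th edge added is B-D.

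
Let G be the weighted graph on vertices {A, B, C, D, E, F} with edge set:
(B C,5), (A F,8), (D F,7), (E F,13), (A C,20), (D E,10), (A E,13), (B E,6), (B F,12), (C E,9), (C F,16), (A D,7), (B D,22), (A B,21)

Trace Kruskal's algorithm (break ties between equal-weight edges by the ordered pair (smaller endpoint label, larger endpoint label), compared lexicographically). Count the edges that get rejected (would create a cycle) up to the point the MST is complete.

Kruskal: consider edges lightest-first.
B C (5): add — endpoints in different components.
B E (6): add — endpoints in different components.
A D (7): add — endpoints in different components.
D F (7): add — endpoints in different components.
A F (8): skip — A and F already connected.
C E (9): skip — C and E already connected.
D E (10): add — endpoints in different components.
Edges rejected before the tree was complete: 2.

2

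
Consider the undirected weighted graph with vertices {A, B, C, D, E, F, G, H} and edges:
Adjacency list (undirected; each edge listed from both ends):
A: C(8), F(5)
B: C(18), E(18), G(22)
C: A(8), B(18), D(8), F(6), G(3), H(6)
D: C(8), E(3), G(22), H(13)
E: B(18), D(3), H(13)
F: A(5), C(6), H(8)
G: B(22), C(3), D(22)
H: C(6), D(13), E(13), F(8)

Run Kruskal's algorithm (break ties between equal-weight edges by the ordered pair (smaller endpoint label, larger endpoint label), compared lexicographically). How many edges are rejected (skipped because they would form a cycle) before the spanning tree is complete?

Kruskal's algorithm — process edges by increasing weight (ties by edge label):
C–G (3): add — endpoints in different components.
D–E (3): add — endpoints in different components.
A–F (5): add — endpoints in different components.
C–F (6): add — endpoints in different components.
C–H (6): add — endpoints in different components.
A–C (8): skip — A and C already connected.
C–D (8): add — endpoints in different components.
F–H (8): skip — F and H already connected.
D–H (13): skip — D and H already connected.
E–H (13): skip — E and H already connected.
B–C (18): add — endpoints in different components.
Edges rejected before the tree was complete: 4.

4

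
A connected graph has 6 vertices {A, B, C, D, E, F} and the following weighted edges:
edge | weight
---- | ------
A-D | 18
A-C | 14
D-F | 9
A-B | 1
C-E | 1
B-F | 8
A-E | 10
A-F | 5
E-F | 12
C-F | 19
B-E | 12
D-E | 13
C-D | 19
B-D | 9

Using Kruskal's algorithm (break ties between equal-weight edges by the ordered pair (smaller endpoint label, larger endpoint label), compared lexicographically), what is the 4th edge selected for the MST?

Kruskal: consider edges lightest-first.
A-B (1): add — endpoints in different components.
C-E (1): add — endpoints in different components.
A-F (5): add — endpoints in different components.
B-F (8): skip — B and F already connected.
B-D (9): add — endpoints in different components.
D-F (9): skip — D and F already connected.
A-E (10): add — endpoints in different components.
The 4th edge added is B-D.

B-D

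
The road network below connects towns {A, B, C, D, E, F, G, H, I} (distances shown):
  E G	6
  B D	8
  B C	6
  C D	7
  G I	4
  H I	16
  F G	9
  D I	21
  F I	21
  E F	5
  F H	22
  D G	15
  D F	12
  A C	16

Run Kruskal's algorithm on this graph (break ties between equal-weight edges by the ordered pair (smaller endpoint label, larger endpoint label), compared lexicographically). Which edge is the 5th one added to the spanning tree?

Kruskal: consider edges lightest-first.
G I (4): add — endpoints in different components.
E F (5): add — endpoints in different components.
B C (6): add — endpoints in different components.
E G (6): add — endpoints in different components.
C D (7): add — endpoints in different components.
B D (8): skip — B and D already connected.
F G (9): skip — F and G already connected.
D F (12): add — endpoints in different components.
D G (15): skip — D and G already connected.
A C (16): add — endpoints in different components.
H I (16): add — endpoints in different components.
The 5th edge added is C D.

C-D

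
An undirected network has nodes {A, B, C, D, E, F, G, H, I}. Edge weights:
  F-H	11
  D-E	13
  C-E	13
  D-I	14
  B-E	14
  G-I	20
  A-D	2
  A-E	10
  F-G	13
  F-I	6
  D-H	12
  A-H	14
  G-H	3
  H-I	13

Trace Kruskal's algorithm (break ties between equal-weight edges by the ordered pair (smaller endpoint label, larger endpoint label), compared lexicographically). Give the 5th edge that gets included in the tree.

Kruskal's algorithm — process edges by increasing weight (ties by edge label):
A-D (2): add — endpoints in different components.
G-H (3): add — endpoints in different components.
F-I (6): add — endpoints in different components.
A-E (10): add — endpoints in different components.
F-H (11): add — endpoints in different components.
D-H (12): add — endpoints in different components.
C-E (13): add — endpoints in different components.
D-E (13): skip — D and E already connected.
F-G (13): skip — F and G already connected.
H-I (13): skip — H and I already connected.
A-H (14): skip — A and H already connected.
B-E (14): add — endpoints in different components.
The 5th edge added is F-H.

F-H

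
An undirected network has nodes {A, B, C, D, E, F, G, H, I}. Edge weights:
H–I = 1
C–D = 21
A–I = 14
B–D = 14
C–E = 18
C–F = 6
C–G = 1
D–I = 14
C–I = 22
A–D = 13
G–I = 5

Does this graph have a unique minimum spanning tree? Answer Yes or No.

Sort edges by weight, then run Kruskal:
C–G (1): add — endpoints in different components.
H–I (1): add — endpoints in different components.
G–I (5): add — endpoints in different components.
C–F (6): add — endpoints in different components.
A–D (13): add — endpoints in different components.
A–I (14): add — endpoints in different components.
B–D (14): add — endpoints in different components.
D–I (14): skip — D and I already connected.
C–E (18): add — endpoints in different components.
Non-tree edge D–I has weight 14, equal to the heaviest edge on its tree cycle — swapping gives another MST of the same weight. Not unique.

No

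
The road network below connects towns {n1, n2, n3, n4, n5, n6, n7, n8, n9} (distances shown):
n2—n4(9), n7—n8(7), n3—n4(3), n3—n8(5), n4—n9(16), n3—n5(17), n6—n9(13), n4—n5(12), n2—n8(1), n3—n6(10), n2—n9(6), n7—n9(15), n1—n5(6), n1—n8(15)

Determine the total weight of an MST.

50

Grow the tree from n2 using Prim:
Step 1: frontier [n2—n8 1, n2—n9 6, n2—n4 9] → take n2—n8 (1); add n8.
Step 2: frontier [n2—n9 6, n2—n4 9, n3—n8 5, n7—n8 7, n1—n8 15] → take n3—n8 (5); add n3.
Step 3: frontier [n2—n9 6, n2—n4 9, n3—n4 3, n3—n6 10, n3—n5 17, n7—n8 7, n1—n8 15] → take n3—n4 (3); add n4.
Step 4: frontier [n2—n9 6, n3—n6 10, n3—n5 17, n4—n5 12, n4—n9 16, n7—n8 7, n1—n8 15] → take n2—n9 (6); add n9.
Step 5: frontier [n3—n6 10, n3—n5 17, n4—n5 12, n7—n8 7, n1—n8 15, n6—n9 13, n7—n9 15] → take n7—n8 (7); add n7.
Step 6: frontier [n3—n6 10, n3—n5 17, n4—n5 12, n1—n8 15, n6—n9 13] → take n3—n6 (10); add n6.
Step 7: frontier [n3—n5 17, n4—n5 12, n1—n8 15] → take n4—n5 (12); add n5.
Step 8: frontier [n1—n5 6, n1—n8 15] → take n1—n5 (6); add n1.
MST edges: n2—n8, n3—n8, n3—n4, n2—n9, n7—n8, n3—n6, n4—n5, n1—n5; total weight 1+5+3+6+7+10+12+6 = 50.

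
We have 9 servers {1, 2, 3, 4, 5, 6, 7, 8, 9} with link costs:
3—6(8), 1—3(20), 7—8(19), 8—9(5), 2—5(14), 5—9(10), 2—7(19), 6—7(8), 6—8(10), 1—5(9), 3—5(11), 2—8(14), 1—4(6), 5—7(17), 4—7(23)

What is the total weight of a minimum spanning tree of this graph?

Sort edges by weight, then run Kruskal:
8—9 (5): add — endpoints in different components.
1—4 (6): add — endpoints in different components.
3—6 (8): add — endpoints in different components.
6—7 (8): add — endpoints in different components.
1—5 (9): add — endpoints in different components.
5—9 (10): add — endpoints in different components.
6—8 (10): add — endpoints in different components.
3—5 (11): skip — 3 and 5 already connected.
2—5 (14): add — endpoints in different components.
MST edges: 8—9, 1—4, 3—6, 6—7, 1—5, 5—9, 6—8, 2—5; total weight 5+6+8+8+9+10+10+14 = 70.

70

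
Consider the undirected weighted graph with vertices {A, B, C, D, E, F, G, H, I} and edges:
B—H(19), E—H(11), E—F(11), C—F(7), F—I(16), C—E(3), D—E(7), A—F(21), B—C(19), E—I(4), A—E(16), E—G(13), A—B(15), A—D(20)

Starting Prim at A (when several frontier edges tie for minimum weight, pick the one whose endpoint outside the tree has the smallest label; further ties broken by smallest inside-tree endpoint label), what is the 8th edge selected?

E-G

Prim's algorithm from A:
Step 1: frontier [A—B 15, A—E 16, A—D 20, A—F 21] → take A—B (15); add B.
Step 2: frontier [A—E 16, A—D 20, A—F 21, B—C 19, B—H 19] → take A—E (16); add E.
Step 3: frontier [A—D 20, A—F 21, B—C 19, B—H 19, C—E 3, E—I 4, D—E 7, E—F 11, E—H 11, E—G 13] → take C—E (3); add C.
Step 4: frontier [A—D 20, A—F 21, B—H 19, C—F 7, E—I 4, D—E 7, E—F 11, E—H 11, E—G 13] → take E—I (4); add I.
Step 5: frontier [A—D 20, A—F 21, B—H 19, C—F 7, D—E 7, E—F 11, E—H 11, E—G 13, F—I 16] → take D—E (7); add D.
Step 6: frontier [A—F 21, B—H 19, C—F 7, E—F 11, E—H 11, E—G 13, F—I 16] → take C—F (7); add F.
Step 7: frontier [B—H 19, E—H 11, E—G 13] → take E—H (11); add H.
Step 8: frontier [E—G 13] → take E—G (13); add G.
The 8th edge added is E—G.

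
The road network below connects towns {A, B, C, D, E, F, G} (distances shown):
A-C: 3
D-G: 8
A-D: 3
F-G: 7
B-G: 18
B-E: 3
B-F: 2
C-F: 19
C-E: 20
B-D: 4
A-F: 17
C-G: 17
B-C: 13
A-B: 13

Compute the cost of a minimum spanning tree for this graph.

22

Kruskal's algorithm — process edges by increasing weight (ties by edge label):
B-F (2): add — endpoints in different components.
A-C (3): add — endpoints in different components.
A-D (3): add — endpoints in different components.
B-E (3): add — endpoints in different components.
B-D (4): add — endpoints in different components.
F-G (7): add — endpoints in different components.
MST edges: B-F, A-C, A-D, B-E, B-D, F-G; total weight 2+3+3+3+4+7 = 22.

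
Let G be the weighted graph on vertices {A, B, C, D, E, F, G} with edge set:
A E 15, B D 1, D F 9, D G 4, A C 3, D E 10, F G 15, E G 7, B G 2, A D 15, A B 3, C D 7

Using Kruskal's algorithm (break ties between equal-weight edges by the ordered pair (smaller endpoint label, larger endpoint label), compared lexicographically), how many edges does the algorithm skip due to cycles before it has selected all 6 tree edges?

2

Sort edges by weight, then run Kruskal:
B D (1): add — endpoints in different components.
B G (2): add — endpoints in different components.
A B (3): add — endpoints in different components.
A C (3): add — endpoints in different components.
D G (4): skip — D and G already connected.
C D (7): skip — C and D already connected.
E G (7): add — endpoints in different components.
D F (9): add — endpoints in different components.
Edges rejected before the tree was complete: 2.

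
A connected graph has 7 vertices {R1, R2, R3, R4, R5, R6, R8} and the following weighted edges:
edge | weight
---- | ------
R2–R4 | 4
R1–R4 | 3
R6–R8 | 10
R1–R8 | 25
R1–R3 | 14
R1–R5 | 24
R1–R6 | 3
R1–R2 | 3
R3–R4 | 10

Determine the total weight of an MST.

53

Prim's algorithm from R1:
Step 1: frontier [R1–R2 3, R1–R4 3, R1–R6 3, R1–R3 14, R1–R5 24, R1–R8 25] → take R1–R2 (3); add R2.
Step 2: frontier [R1–R4 3, R1–R6 3, R1–R3 14, R1–R5 24, R1–R8 25, R2–R4 4] → take R1–R4 (3); add R4.
Step 3: frontier [R1–R6 3, R1–R3 14, R1–R5 24, R1–R8 25, R3–R4 10] → take R1–R6 (3); add R6.
Step 4: frontier [R1–R3 14, R1–R5 24, R1–R8 25, R3–R4 10, R6–R8 10] → take R3–R4 (10); add R3.
Step 5: frontier [R1–R5 24, R1–R8 25, R6–R8 10] → take R6–R8 (10); add R8.
Step 6: frontier [R1–R5 24] → take R1–R5 (24); add R5.
MST edges: R1–R2, R1–R4, R1–R6, R3–R4, R6–R8, R1–R5; total weight 3+3+3+10+10+24 = 53.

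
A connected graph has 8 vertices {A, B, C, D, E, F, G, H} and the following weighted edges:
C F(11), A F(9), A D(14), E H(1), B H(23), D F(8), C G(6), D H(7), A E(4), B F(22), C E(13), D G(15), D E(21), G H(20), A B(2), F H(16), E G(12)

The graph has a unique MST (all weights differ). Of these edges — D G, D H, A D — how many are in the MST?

Sort edges by weight, then run Kruskal:
E H (1): add — endpoints in different components.
A B (2): add — endpoints in different components.
A E (4): add — endpoints in different components.
C G (6): add — endpoints in different components.
D H (7): add — endpoints in different components.
D F (8): add — endpoints in different components.
A F (9): skip — A and F already connected.
C F (11): add — endpoints in different components.
MST edge set: {E H, A B, A E, C G, D H, D F, C F}.
Of the listed edges, {D H} are in the MST → 1.

1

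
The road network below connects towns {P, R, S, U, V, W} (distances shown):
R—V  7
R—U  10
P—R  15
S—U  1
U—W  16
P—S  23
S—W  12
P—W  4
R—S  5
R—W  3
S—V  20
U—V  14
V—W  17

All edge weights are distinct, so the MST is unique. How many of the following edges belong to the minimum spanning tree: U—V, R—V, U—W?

Kruskal's algorithm — process edges by increasing weight (ties by edge label):
S—U (1): add. Components now {V} {P} {W} {S,U} {R}
R—W (3): add. Components now {V} {P} {R,W} {S,U}
P—W (4): add. Components now {V} {P,R,W} {S,U}
R—S (5): add. Components now {V} {P,R,S,U,W}
R—V (7): add. Components now {P,R,S,U,V,W}
MST edge set: {S—U, R—W, P—W, R—S, R—V}.
Of the listed edges, {R—V} are in the MST → 1.

1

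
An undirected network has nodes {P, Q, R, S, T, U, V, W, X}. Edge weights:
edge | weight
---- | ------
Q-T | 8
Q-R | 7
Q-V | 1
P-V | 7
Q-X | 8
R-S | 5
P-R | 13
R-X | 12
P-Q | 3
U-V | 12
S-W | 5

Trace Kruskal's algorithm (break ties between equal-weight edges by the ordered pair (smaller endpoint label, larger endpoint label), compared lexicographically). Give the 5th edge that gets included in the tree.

Q-R

Sort edges by weight, then run Kruskal:
Q-V (1): add — endpoints in different components.
P-Q (3): add — endpoints in different components.
R-S (5): add — endpoints in different components.
S-W (5): add — endpoints in different components.
P-V (7): skip — P and V already connected.
Q-R (7): add — endpoints in different components.
Q-T (8): add — endpoints in different components.
Q-X (8): add — endpoints in different components.
R-X (12): skip — R and X already connected.
U-V (12): add — endpoints in different components.
The 5th edge added is Q-R.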